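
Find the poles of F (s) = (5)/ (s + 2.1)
Set denominator = 0: s + 2.1 = 0 → Poles: -2.1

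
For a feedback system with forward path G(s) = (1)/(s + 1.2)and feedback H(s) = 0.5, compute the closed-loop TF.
Closed-loop T = G/(1+GH).
Numerator: G_num * H_den = 1.
Denominator: G_den * H_den + G_num * H_num = (s + 1.2) + (0.5) = s + 1.7.
T(s) = (1)/(s + 1.7)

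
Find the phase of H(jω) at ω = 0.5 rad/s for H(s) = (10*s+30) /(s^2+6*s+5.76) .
Substitute s = j*0.5: H(j0.5) = 4.58078 - 1.58663j.
∠H(j0.5) = atan2(Im, Re) = atan2(-1.58663, 4.58078) = -19.10°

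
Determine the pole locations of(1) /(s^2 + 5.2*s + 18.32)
Set denominator = 0: s^2 + 5.2*s + 18.32 = 0 → Poles: -2.6 + 3.4j, -2.6 - 3.4j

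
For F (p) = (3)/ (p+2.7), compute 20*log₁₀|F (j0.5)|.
Substitute p = j*0.5: F(j0.5) = 1.07427 - 0.198939j.
|F(j0.5)| = sqrt(Re² + Im²) = 1.093.
20*log₁₀(1.093) = 0.77 dB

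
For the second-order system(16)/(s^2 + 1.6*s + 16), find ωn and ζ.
Standard form: ωn²/(s²+2ζωn·s+ωn²).
const=16=ωn² → ωn=4, s coeff=1.6=2ζωn → ζ=0.2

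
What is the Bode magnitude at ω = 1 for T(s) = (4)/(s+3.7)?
Substitute s = j*1: T(j1) = 1.00749 - 0.272294j.
|T(j1)| = sqrt(Re² + Im²) = 1.044.
20*log₁₀(1.044) = 0.37 dB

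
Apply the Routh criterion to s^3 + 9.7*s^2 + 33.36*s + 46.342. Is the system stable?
Routh array:
s^3: [1, 33.36]; s^2: [9.7, 46.342]; s^1: [28.5825]; s^0: [46.342]
First column: [1, 9.7, 28.5825, 46.342]. Sign changes = 0.
Yes, stable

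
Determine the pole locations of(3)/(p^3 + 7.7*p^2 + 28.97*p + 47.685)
Set denominator = 0: p^3 + 7.7*p^2 + 28.97*p + 47.685 = (p + 3.3)(p^2 + 4.4*p + 14.45) = 0 → Poles: -2.2 + 3.1j, -2.2 - 3.1j, -3.3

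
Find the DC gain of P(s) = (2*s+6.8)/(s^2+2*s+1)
DC gain = P(0) = num(0)/den(0) = 6.8/1 = 6.8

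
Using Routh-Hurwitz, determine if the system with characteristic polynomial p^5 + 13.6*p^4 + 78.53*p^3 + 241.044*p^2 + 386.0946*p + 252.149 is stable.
Routh array:
p^5: [1, 78.53, 386.0946]; p^4: [13.6, 241.044, 252.149]; p^3: [60.8062, 367.554]; p^2: [158.836, 252.149]; p^1: [271.026]; p^0: [252.149]
First column: [1, 13.6, 60.8062, 158.836, 271.026, 252.149]. Sign changes = 0.
Yes, stable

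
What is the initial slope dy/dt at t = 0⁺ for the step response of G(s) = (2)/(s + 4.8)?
IVT: y'(0⁺) = lim_{s→∞} s²·Y(s) = lim_{s→∞} s·G(s).
deg(num) = 0, deg(den) = 1, relative degree = 1, so s·G(s) → (leading num)/(leading den) = 2/1 = 2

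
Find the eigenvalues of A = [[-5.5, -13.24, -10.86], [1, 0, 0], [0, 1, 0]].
Eigenvalues solve det(λI - A) = 0.
Characteristic polynomial: λ^3 + 5.5*λ^2 + 13.24*λ + 10.86 = 0.
Factor: (λ + 1.5)(λ^2 + 4*λ + 7.24) = 0.
Roots: -1.5, -2 + 1.8j, -2 - 1.8j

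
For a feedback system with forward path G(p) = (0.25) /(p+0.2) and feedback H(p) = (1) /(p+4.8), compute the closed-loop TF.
Closed-loop T = G/(1+GH).
Numerator: G_num * H_den = 0.25*p + 1.2.
Denominator: G_den * H_den + G_num * H_num = (p^2 + 5*p + 0.96) + (0.25) = p^2 + 5*p + 1.21.
T(p) = (0.25*p + 1.2)/(p^2 + 5*p + 1.21)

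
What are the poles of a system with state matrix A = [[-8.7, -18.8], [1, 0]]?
Eigenvalues solve det(λI - A) = 0.
Characteristic polynomial: λ^2 + 8.7*λ + 18.8 = 0.
Factor: (λ + 4)(λ + 4.7) = 0.
Roots: -4, -4.7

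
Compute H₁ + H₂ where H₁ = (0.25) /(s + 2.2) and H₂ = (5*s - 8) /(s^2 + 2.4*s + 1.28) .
Parallel: H = H₁ + H₂ = (n₁·d₂ + n₂·d₁)/(d₁·d₂).
n₁·d₂ = 0.25*s^2 + 0.6*s + 0.32. n₂·d₁ = 5*s^2 + 3*s - 17.6. Sum = 5.25*s^2 + 3.6*s - 17.28. d₁·d₂ = s^3 + 4.6*s^2 + 6.56*s + 2.816.
H(s) = (5.25*s^2 + 3.6*s - 17.28)/(s^3 + 4.6*s^2 + 6.56*s + 2.816)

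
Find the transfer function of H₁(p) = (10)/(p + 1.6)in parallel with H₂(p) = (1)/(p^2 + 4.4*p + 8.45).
Parallel: H = H₁ + H₂ = (n₁·d₂ + n₂·d₁)/(d₁·d₂).
n₁·d₂ = 10*p^2 + 44*p + 84.5. n₂·d₁ = p + 1.6. Sum = 10*p^2 + 45*p + 86.1. d₁·d₂ = p^3 + 6*p^2 + 15.49*p + 13.52.
H(p) = (10*p^2 + 45*p + 86.1)/(p^3 + 6*p^2 + 15.49*p + 13.52)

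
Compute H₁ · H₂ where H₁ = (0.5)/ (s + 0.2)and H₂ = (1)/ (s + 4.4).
Series: H = H₁ · H₂ = (n₁·n₂)/(d₁·d₂).
Num: n₁·n₂ = 0.5. Den: d₁·d₂ = s^2 + 4.6*s + 0.88.
H(s) = (0.5)/(s^2 + 4.6*s + 0.88)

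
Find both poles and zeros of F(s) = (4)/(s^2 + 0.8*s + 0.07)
Set denominator = 0: s^2 + 0.8*s + 0.07 = (s + 0.7)(s + 0.1) = 0 → Poles: -0.1, -0.7
Numerator is a nonzero constant (4) → Zeros: none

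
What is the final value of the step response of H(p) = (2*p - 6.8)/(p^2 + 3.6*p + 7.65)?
FVT: lim_{t→∞} y(t) = lim_{p→0} p*Y(p) where Y(p) = H(p)/p.
= lim_{p→0} H(p) = H(0) = num(0)/den(0) = -6.8/7.65 = -0.8889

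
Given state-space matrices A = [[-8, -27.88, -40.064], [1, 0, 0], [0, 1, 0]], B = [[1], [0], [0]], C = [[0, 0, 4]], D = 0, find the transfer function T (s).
T(s) = C(sI - A)⁻¹B + D.
Characteristic polynomial det(sI - A) = s^3 + 8*s^2 + 27.88*s + 40.064.
Numerator from C·adj(sI-A)·B + D·det(sI-A) = 4.
T(s) = (4)/(s^3 + 8*s^2 + 27.88*s + 40.064)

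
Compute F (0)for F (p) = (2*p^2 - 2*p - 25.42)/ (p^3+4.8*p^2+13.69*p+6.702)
DC gain = F(0) = num(0)/den(0) = -25.42/6.702 = -3.793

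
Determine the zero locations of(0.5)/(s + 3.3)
Numerator is a nonzero constant (0.5) → Zeros: none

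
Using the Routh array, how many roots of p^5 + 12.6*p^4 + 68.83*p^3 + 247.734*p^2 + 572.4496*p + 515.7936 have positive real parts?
Routh array:
p^5: [1, 68.83, 572.4496]; p^4: [12.6, 247.734, 515.7936]; p^3: [49.1686, 531.5136]; p^2: [111.528, 515.7936]; p^1: [304.119]; p^0: [515.7936]
First column: [1, 12.6, 49.1686, 111.528, 304.119, 515.7936]. Sign changes = RHP roots = 0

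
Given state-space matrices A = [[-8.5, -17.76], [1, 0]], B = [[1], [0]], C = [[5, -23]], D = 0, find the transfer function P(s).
P(s) = C(sI - A)⁻¹B + D.
Characteristic polynomial det(sI - A) = s^2 + 8.5*s + 17.76.
Numerator from C·adj(sI-A)·B + D·det(sI-A) = 5*s - 23.
P(s) = (5*s - 23)/(s^2 + 8.5*s + 17.76)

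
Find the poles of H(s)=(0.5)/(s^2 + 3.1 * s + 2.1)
Set denominator = 0: s^2 + 3.1*s + 2.1 = (s + 2.1)(s + 1) = 0 → Poles: -1, -2.1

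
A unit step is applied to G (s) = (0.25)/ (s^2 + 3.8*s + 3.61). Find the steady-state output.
FVT: lim_{t→∞} y(t) = lim_{s→0} s*Y(s) where Y(s) = G(s)/s.
= lim_{s→0} G(s) = G(0) = num(0)/den(0) = 0.25/3.61 = 0.06925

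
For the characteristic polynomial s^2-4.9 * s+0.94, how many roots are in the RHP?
s^2 - 4.9*s + 0.94 = (s - 4.7)(s - 0.2). Poles: 0.2, 4.7. RHP poles (Re>0): 2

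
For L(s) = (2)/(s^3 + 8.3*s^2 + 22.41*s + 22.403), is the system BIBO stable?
Denominator: s^3 + 8.3*s^2 + 22.41*s + 22.403 = (s + 4.3)(s^2 + 4*s + 5.21). Poles: -2 + 1.1j, -2 - 1.1j, -4.3. All Re(p)<0: Yes (stable)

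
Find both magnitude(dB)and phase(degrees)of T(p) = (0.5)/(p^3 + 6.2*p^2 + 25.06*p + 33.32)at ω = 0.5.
Substitute p = j*0.5: T(j0.5) = 0.0136561 - 0.0053322j.
|T| = 20*log₁₀(sqrt(Re²+Im²)) = -36.68 dB.
∠T = atan2(Im, Re) = -21.33°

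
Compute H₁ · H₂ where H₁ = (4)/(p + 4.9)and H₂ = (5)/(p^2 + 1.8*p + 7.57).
Series: H = H₁ · H₂ = (n₁·n₂)/(d₁·d₂).
Num: n₁·n₂ = 20. Den: d₁·d₂ = p^3 + 6.7*p^2 + 16.39*p + 37.093.
H(p) = (20)/(p^3 + 6.7*p^2 + 16.39*p + 37.093)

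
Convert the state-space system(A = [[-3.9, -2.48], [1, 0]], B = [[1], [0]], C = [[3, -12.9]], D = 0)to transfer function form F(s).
F(s) = C(sI - A)⁻¹B + D.
Characteristic polynomial det(sI - A) = s^2 + 3.9*s + 2.48.
Numerator from C·adj(sI-A)·B + D·det(sI-A) = 3*s - 12.9.
F(s) = (3*s - 12.9)/(s^2 + 3.9*s + 2.48)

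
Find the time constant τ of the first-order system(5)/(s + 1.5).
First-order system: τ = -1/pole. Pole = -1.5. τ = -1/(-1.5) = 0.6667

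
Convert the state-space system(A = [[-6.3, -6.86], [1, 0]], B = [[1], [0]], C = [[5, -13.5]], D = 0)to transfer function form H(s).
H(s) = C(sI - A)⁻¹B + D.
Characteristic polynomial det(sI - A) = s^2 + 6.3*s + 6.86.
Numerator from C·adj(sI-A)·B + D·det(sI-A) = 5*s - 13.5.
H(s) = (5*s - 13.5)/(s^2 + 6.3*s + 6.86)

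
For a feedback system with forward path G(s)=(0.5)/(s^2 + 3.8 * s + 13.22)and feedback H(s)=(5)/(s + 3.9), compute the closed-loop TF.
Closed-loop T = G/(1+GH).
Numerator: G_num * H_den = 0.5*s + 1.95.
Denominator: G_den * H_den + G_num * H_num = (s^3 + 7.7*s^2 + 28.04*s + 51.558) + (2.5) = s^3 + 7.7*s^2 + 28.04*s + 54.058.
T(s) = (0.5*s + 1.95)/(s^3 + 7.7*s^2 + 28.04*s + 54.058)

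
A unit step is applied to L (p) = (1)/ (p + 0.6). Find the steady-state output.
FVT: lim_{t→∞} y(t) = lim_{p→0} p*Y(p) where Y(p) = L(p)/p.
= lim_{p→0} L(p) = L(0) = num(0)/den(0) = 1/0.6 = 1.667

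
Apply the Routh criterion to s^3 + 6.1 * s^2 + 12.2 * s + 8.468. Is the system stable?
Routh array:
s^3: [1, 12.2]; s^2: [6.1, 8.468]; s^1: [10.8118]; s^0: [8.468]
First column: [1, 6.1, 10.8118, 8.468]. Sign changes = 0.
Yes, stable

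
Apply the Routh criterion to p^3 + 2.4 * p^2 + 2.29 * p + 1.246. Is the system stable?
Routh array:
p^3: [1, 2.29]; p^2: [2.4, 1.246]; p^1: [1.77083]; p^0: [1.246]
First column: [1, 2.4, 1.77083, 1.246]. Sign changes = 0.
Yes, stable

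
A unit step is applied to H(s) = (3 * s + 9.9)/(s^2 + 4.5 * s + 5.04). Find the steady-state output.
FVT: lim_{t→∞} y(t) = lim_{s→0} s*Y(s) where Y(s) = H(s)/s.
= lim_{s→0} H(s) = H(0) = num(0)/den(0) = 9.9/5.04 = 1.964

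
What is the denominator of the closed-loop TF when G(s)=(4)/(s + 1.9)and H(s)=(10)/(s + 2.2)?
Characteristic poly = G_den * H_den + G_num * H_num = (s^2 + 4.1*s + 4.18) + (40) = s^2 + 4.1*s + 44.18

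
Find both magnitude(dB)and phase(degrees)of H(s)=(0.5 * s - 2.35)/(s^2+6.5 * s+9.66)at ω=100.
Substitute s = j*100: H(j100) = 0.000558492 - 0.0049685j.
|H| = 20*log₁₀(sqrt(Re²+Im²)) = -46.02 dB.
∠H = atan2(Im, Re) = -83.59°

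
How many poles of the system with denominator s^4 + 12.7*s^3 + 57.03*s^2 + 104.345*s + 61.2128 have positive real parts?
s^4 + 12.7*s^3 + 57.03*s^2 + 104.345*s + 61.2128 = (s + 1.1)(s + 4.7)(s + 3.2)(s + 3.7). Poles: -1.1, -3.2, -3.7, -4.7. RHP poles (Re>0): 0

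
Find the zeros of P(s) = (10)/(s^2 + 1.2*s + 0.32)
Numerator is a nonzero constant (10) → Zeros: none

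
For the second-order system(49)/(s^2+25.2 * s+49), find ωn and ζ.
Standard form: ωn²/(s²+2ζωn·s+ωn²).
const=49=ωn² → ωn=7, s coeff=25.2=2ζωn → ζ=1.8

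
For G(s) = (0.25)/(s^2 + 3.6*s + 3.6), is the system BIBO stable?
Denominator: s^2 + 3.6*s + 3.6. Poles: -1.8 + 0.6j, -1.8 - 0.6j. All Re(p)<0: Yes (stable)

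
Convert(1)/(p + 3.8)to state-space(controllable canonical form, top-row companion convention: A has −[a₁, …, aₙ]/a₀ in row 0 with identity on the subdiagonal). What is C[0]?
Reachable canonical form: C = numerator coefficients (right-aligned, zero-padded to length n).
num = 1, C = [[1]].
C[0] = 1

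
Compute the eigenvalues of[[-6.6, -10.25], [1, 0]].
Eigenvalues solve det(λI - A) = 0.
Characteristic polynomial: λ^2 + 6.6*λ + 10.25 = 0.
Factor: (λ + 2.5)(λ + 4.1) = 0.
Roots: -2.5, -4.1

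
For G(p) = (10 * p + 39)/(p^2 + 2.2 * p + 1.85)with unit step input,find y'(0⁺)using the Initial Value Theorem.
IVT: y'(0⁺) = lim_{p→∞} p²·Y(p) = lim_{p→∞} p·G(p).
deg(num) = 1, deg(den) = 2, relative degree = 1, so p·G(p) → (leading num)/(leading den) = 10/1 = 10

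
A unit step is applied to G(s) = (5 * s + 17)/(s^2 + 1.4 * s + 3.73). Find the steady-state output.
FVT: lim_{t→∞} y(t) = lim_{s→0} s*Y(s) where Y(s) = G(s)/s.
= lim_{s→0} G(s) = G(0) = num(0)/den(0) = 17/3.73 = 4.558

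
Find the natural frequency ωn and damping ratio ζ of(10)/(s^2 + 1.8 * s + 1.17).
Underdamped: complex pole -0.9 + 0.6j. ωn = |pole| = 1.082, ζ = -Re(pole)/ωn = 0.8321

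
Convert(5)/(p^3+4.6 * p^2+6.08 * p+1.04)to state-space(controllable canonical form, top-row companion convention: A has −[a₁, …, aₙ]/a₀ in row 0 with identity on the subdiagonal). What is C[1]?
Reachable canonical form: C = numerator coefficients (right-aligned, zero-padded to length n).
num = 5, C = [[0, 0, 5]].
C[1] = 0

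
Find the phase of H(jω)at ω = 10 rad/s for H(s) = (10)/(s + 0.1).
Substitute s = j*10: H(j10) = 0.009999 - 0.9999j.
∠H(j10) = atan2(Im, Re) = atan2(-0.9999, 0.009999) = -89.43°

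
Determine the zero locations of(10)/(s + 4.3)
Numerator is a nonzero constant (10) → Zeros: none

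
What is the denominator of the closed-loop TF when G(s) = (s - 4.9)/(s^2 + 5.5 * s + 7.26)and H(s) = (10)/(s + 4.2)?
Characteristic poly = G_den * H_den + G_num * H_num = (s^3 + 9.7*s^2 + 30.36*s + 30.492) + (10*s - 49) = s^3 + 9.7*s^2 + 40.36*s - 18.508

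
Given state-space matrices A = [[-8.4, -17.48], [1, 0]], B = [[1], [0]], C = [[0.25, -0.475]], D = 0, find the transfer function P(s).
P(s) = C(sI - A)⁻¹B + D.
Characteristic polynomial det(sI - A) = s^2 + 8.4*s + 17.48.
Numerator from C·adj(sI-A)·B + D·det(sI-A) = 0.25*s - 0.475.
P(s) = (0.25*s - 0.475)/(s^2 + 8.4*s + 17.48)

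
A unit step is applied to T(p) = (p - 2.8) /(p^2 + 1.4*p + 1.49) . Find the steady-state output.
FVT: lim_{t→∞} y(t) = lim_{p→0} p*Y(p) where Y(p) = T(p)/p.
= lim_{p→0} T(p) = T(0) = num(0)/den(0) = -2.8/1.49 = -1.879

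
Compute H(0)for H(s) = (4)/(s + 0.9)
DC gain = H(0) = num(0)/den(0) = 4/0.9 = 4.444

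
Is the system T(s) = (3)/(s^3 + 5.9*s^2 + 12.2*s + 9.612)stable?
Denominator: s^3 + 5.9*s^2 + 12.2*s + 9.612 = (s + 2.7)(s^2 + 3.2*s + 3.56). Poles: -1.6 + 1j, -1.6 - 1j, -2.7. All Re(p)<0: Yes (stable)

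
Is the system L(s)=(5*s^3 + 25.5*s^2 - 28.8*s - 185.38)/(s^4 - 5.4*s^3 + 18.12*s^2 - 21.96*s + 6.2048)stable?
Denominator: s^4 - 5.4*s^3 + 18.12*s^2 - 21.96*s + 6.2048 = (s - 1.4)(s - 0.4)(s^2 - 3.6*s + 11.08). Poles: 0.4, 1.4, 1.8 + 2.8j, 1.8 - 2.8j. All Re(p)<0: No (unstable)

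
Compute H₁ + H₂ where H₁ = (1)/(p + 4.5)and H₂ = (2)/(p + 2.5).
Parallel: H = H₁ + H₂ = (n₁·d₂ + n₂·d₁)/(d₁·d₂).
n₁·d₂ = p + 2.5. n₂·d₁ = 2*p + 9. Sum = 3*p + 11.5. d₁·d₂ = p^2 + 7*p + 11.25.
H(p) = (3*p + 11.5)/(p^2 + 7*p + 11.25)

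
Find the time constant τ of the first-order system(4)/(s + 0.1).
First-order system: τ = -1/pole. Pole = -0.1. τ = -1/(-0.1) = 10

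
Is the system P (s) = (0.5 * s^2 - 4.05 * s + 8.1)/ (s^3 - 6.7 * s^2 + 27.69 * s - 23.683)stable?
Denominator: s^3 - 6.7*s^2 + 27.69*s - 23.683 = (s - 1.1)(s^2 - 5.6*s + 21.53). Poles: 1.1, 2.8 + 3.7j, 2.8 - 3.7j. All Re(p)<0: No (unstable)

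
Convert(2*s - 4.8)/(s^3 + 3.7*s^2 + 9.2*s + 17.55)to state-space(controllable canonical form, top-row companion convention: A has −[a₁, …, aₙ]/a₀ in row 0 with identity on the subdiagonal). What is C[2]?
Reachable canonical form: C = numerator coefficients (right-aligned, zero-padded to length n).
num = 2*s - 4.8, C = [[0, 2, -4.8]].
C[2] = -4.8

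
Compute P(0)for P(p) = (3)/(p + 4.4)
DC gain = P(0) = num(0)/den(0) = 3/4.4 = 0.6818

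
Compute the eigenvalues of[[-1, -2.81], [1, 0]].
Eigenvalues solve det(λI - A) = 0.
Characteristic polynomial: λ^2 + λ + 2.81 = 0.
Roots: -0.5 + 1.6j, -0.5 - 1.6j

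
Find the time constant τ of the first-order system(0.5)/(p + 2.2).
First-order system: τ = -1/pole. Pole = -2.2. τ = -1/(-2.2) = 0.4545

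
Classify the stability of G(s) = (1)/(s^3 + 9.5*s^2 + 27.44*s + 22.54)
Denominator: s^3 + 9.5*s^2 + 27.44*s + 22.54 = (s + 4.6)(s + 1.4)(s + 3.5). Poles: -1.4, -3.5, -4.6. Stable (all poles in LHP)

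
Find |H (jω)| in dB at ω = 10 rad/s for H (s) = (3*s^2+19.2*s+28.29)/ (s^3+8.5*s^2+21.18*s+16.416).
Substitute s = j*10: H(j10) = 0.0571062 - 0.284328j.
|H(j10)| = sqrt(Re² + Im²) = 0.29.
20*log₁₀(0.29) = -10.75 dB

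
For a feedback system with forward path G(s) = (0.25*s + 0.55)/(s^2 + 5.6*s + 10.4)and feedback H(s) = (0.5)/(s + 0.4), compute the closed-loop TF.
Closed-loop T = G/(1+GH).
Numerator: G_num * H_den = 0.25*s^2 + 0.65*s + 0.22.
Denominator: G_den * H_den + G_num * H_num = (s^3 + 6*s^2 + 12.64*s + 4.16) + (0.125*s + 0.275) = s^3 + 6*s^2 + 12.765*s + 4.435.
T(s) = (0.25*s^2 + 0.65*s + 0.22)/(s^3 + 6*s^2 + 12.765*s + 4.435)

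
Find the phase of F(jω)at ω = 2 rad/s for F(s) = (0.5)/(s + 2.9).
Substitute s = j*2: F(j2) = 0.116841 - 0.0805802j.
∠F(j2) = atan2(Im, Re) = atan2(-0.0805802, 0.116841) = -34.59°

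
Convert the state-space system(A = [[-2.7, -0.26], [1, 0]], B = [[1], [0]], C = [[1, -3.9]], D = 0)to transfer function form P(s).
P(s) = C(sI - A)⁻¹B + D.
Characteristic polynomial det(sI - A) = s^2 + 2.7*s + 0.26.
Numerator from C·adj(sI-A)·B + D·det(sI-A) = s - 3.9.
P(s) = (s - 3.9)/(s^2 + 2.7*s + 0.26)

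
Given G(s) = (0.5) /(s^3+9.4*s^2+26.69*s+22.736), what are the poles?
Set denominator = 0: s^3 + 9.4*s^2 + 26.69*s + 22.736 = (s + 2.9)(s + 1.6)(s + 4.9) = 0 → Poles: -1.6, -2.9, -4.9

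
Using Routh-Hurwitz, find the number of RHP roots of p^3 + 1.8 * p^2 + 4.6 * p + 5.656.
Routh array:
p^3: [1, 4.6]; p^2: [1.8, 5.656]; p^1: [1.45778]; p^0: [5.656]
First column: [1, 1.8, 1.45778, 5.656]. Sign changes = RHP roots = 0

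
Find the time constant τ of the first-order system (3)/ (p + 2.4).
First-order system: τ = -1/pole. Pole = -2.4. τ = -1/(-2.4) = 0.4167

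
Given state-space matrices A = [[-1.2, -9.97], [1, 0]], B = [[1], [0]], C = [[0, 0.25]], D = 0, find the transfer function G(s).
G(s) = C(sI - A)⁻¹B + D.
Characteristic polynomial det(sI - A) = s^2 + 1.2*s + 9.97.
Numerator from C·adj(sI-A)·B + D·det(sI-A) = 0.25.
G(s) = (0.25)/(s^2 + 1.2*s + 9.97)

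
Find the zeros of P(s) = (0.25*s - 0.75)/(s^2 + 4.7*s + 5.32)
Set numerator = 0: 0.25*s - 0.75 = 0 → Zeros: 3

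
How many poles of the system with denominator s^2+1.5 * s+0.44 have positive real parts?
s^2 + 1.5*s + 0.44 = (s + 0.4)(s + 1.1). Poles: -0.4, -1.1. RHP poles (Re>0): 0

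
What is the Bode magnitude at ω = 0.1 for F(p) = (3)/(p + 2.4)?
Substitute p = j*0.1: F(j0.1) = 1.24783 - 0.0519931j.
|F(j0.1)| = sqrt(Re² + Im²) = 1.249.
20*log₁₀(1.249) = 1.93 dB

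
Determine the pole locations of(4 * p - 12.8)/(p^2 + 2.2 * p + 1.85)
Set denominator = 0: p^2 + 2.2*p + 1.85 = 0 → Poles: -1.1 + 0.8j, -1.1 - 0.8j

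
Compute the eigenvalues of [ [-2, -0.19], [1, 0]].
Eigenvalues solve det(λI - A) = 0.
Characteristic polynomial: λ^2 + 2*λ + 0.19 = 0.
Factor: (λ + 1.9)(λ + 0.1) = 0.
Roots: -0.1, -1.9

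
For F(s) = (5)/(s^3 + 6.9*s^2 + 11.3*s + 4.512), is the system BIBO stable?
Denominator: s^3 + 6.9*s^2 + 11.3*s + 4.512 = (s + 4.7)(s + 0.6)(s + 1.6). Poles: -0.6, -1.6, -4.7. All Re(p)<0: Yes (stable)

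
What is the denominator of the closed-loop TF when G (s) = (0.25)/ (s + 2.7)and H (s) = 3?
Characteristic poly = G_den * H_den + G_num * H_num = (s + 2.7) + (0.75) = s + 3.45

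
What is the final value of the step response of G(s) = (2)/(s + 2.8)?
FVT: lim_{t→∞} y(t) = lim_{s→0} s*Y(s) where Y(s) = G(s)/s.
= lim_{s→0} G(s) = G(0) = num(0)/den(0) = 2/2.8 = 0.7143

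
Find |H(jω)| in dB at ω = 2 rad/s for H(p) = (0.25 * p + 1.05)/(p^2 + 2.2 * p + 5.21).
Substitute p = j*2: H(j2) = 0.166658 - 0.192805j.
|H(j2)| = sqrt(Re² + Im²) = 0.2549.
20*log₁₀(0.2549) = -11.87 dB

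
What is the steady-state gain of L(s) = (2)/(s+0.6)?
DC gain = L(0) = num(0)/den(0) = 2/0.6 = 3.333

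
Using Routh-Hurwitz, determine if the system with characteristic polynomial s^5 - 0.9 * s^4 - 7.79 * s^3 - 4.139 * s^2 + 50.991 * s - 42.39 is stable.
Routh array:
s^5: [1, -7.79, 50.991]; s^4: [-0.9, -4.139, -42.39]; s^3: [-12.3889, 3.891]; s^2: [-4.42166, -42.39]; s^1: [122.662]; s^0: [-42.39]
First column: [1, -0.9, -12.3889, -4.42166, 122.662, -42.39]. Sign changes = 3.
No, unstable (3 RHP root(s))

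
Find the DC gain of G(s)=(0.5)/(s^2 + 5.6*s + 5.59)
DC gain = G(0) = num(0)/den(0) = 0.5/5.59 = 0.08945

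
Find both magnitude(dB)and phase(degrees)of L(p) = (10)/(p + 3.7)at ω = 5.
Substitute p = j*5: L(j5) = 0.956319 - 1.29232j.
|L| = 20*log₁₀(sqrt(Re²+Im²)) = 4.12 dB.
∠L = atan2(Im, Re) = -53.50°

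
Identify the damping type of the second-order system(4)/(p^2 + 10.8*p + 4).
Standard form: ωn²/(p²+2ζωn·p+ωn²) gives ωn=2, ζ=2.7.
Overdamped (ζ = 2.7 > 1)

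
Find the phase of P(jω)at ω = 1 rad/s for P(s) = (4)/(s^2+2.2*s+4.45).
Substitute s = j*1: P(j1) = 0.82425 - 0.525608j.
∠P(j1) = atan2(Im, Re) = atan2(-0.525608, 0.82425) = -32.52°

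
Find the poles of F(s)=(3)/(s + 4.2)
Set denominator = 0: s + 4.2 = 0 → Poles: -4.2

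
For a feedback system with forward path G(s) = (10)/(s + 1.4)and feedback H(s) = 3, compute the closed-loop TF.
Closed-loop T = G/(1+GH).
Numerator: G_num * H_den = 10.
Denominator: G_den * H_den + G_num * H_num = (s + 1.4) + (30) = s + 31.4.
T(s) = (10)/(s + 31.4)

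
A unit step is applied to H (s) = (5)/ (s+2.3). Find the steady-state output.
FVT: lim_{t→∞} y(t) = lim_{s→0} s*Y(s) where Y(s) = H(s)/s.
= lim_{s→0} H(s) = H(0) = num(0)/den(0) = 5/2.3 = 2.174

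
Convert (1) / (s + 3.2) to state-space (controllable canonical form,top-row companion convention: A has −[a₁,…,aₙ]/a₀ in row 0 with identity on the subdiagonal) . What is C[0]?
Reachable canonical form: C = numerator coefficients (right-aligned, zero-padded to length n).
num = 1, C = [[1]].
C[0] = 1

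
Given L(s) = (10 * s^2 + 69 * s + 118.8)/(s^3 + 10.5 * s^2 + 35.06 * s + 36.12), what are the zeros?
Set numerator = 0: 10*s^2 + 69*s + 118.8 = 10*(s + 3.6)(s + 3.3) = 0 → Zeros: -3.3, -3.6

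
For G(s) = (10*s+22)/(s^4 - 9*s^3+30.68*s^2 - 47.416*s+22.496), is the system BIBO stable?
Denominator: s^4 - 9*s^3 + 30.68*s^2 - 47.416*s + 22.496 = (s - 3.8)(s - 0.8)(s^2 - 4.4*s + 7.4). Poles: 0.8, 2.2 + 1.6j, 2.2 - 1.6j, 3.8. All Re(p)<0: No (unstable)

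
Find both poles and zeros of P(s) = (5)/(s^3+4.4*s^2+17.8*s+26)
Set denominator = 0: s^3 + 4.4*s^2 + 17.8*s + 26 = (s + 2)(s^2 + 2.4*s + 13) = 0 → Poles: -1.2 + 3.4j, -1.2 - 3.4j, -2
Numerator is a nonzero constant (5) → Zeros: none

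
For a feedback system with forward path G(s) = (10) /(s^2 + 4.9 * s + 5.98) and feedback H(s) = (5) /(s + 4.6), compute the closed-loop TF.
Closed-loop T = G/(1+GH).
Numerator: G_num * H_den = 10*s + 46.
Denominator: G_den * H_den + G_num * H_num = (s^3 + 9.5*s^2 + 28.52*s + 27.508) + (50) = s^3 + 9.5*s^2 + 28.52*s + 77.508.
T(s) = (10*s + 46)/(s^3 + 9.5*s^2 + 28.52*s + 77.508)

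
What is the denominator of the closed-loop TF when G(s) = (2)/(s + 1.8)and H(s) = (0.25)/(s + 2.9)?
Characteristic poly = G_den * H_den + G_num * H_num = (s^2 + 4.7*s + 5.22) + (0.5) = s^2 + 4.7*s + 5.72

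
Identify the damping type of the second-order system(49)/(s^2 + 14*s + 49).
Standard form: ωn²/(s²+2ζωn·s+ωn²) gives ωn=7, ζ=1.
Critically damped (ζ = 1)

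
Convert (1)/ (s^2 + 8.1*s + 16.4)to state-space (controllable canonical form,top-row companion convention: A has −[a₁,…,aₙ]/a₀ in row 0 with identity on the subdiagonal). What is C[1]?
Reachable canonical form: C = numerator coefficients (right-aligned, zero-padded to length n).
num = 1, C = [[0, 1]].
C[1] = 1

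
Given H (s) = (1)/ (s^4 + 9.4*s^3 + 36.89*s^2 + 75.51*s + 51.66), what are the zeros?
Numerator is a nonzero constant (1) → Zeros: none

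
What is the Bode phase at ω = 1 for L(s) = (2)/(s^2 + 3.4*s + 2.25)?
Substitute s = j*1: L(j1) = 0.190512 - 0.518194j.
∠L(j1) = atan2(Im, Re) = atan2(-0.518194, 0.190512) = -69.81°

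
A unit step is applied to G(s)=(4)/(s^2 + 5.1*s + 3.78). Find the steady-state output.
FVT: lim_{t→∞} y(t) = lim_{s→0} s*Y(s) where Y(s) = G(s)/s.
= lim_{s→0} G(s) = G(0) = num(0)/den(0) = 4/3.78 = 1.058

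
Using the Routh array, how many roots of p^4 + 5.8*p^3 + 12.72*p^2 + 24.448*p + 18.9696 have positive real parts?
Routh array:
p^4: [1, 12.72, 18.9696]; p^3: [5.8, 24.448]; p^2: [8.50483, 18.9696]; p^1: [11.5114]; p^0: [18.9696]
First column: [1, 5.8, 8.50483, 11.5114, 18.9696]. Sign changes = RHP roots = 0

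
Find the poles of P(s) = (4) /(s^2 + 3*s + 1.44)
Set denominator = 0: s^2 + 3*s + 1.44 = (s + 2.4)(s + 0.6) = 0 → Poles: -0.6, -2.4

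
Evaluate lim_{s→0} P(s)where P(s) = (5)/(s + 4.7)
DC gain = P(0) = num(0)/den(0) = 5/4.7 = 1.064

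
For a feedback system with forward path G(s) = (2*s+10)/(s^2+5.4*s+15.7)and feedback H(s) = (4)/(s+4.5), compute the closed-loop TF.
Closed-loop T = G/(1+GH).
Numerator: G_num * H_den = 2*s^2 + 19*s + 45.
Denominator: G_den * H_den + G_num * H_num = (s^3 + 9.9*s^2 + 40*s + 70.65) + (8*s + 40) = s^3 + 9.9*s^2 + 48*s + 110.65.
T(s) = (2*s^2 + 19*s + 45)/(s^3 + 9.9*s^2 + 48*s + 110.65)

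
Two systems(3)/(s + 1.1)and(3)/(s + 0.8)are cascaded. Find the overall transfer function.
Series: H = H₁ · H₂ = (n₁·n₂)/(d₁·d₂).
Num: n₁·n₂ = 9. Den: d₁·d₂ = s^2 + 1.9*s + 0.88.
H(s) = (9)/(s^2 + 1.9*s + 0.88)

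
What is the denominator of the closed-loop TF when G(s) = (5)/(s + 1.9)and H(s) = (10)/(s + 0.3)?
Characteristic poly = G_den * H_den + G_num * H_num = (s^2 + 2.2*s + 0.57) + (50) = s^2 + 2.2*s + 50.57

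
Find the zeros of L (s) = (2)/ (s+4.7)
Numerator is a nonzero constant (2) → Zeros: none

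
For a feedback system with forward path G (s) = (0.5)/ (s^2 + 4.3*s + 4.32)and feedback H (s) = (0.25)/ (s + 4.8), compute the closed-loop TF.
Closed-loop T = G/(1+GH).
Numerator: G_num * H_den = 0.5*s + 2.4.
Denominator: G_den * H_den + G_num * H_num = (s^3 + 9.1*s^2 + 24.96*s + 20.736) + (0.125) = s^3 + 9.1*s^2 + 24.96*s + 20.861.
T(s) = (0.5*s + 2.4)/(s^3 + 9.1*s^2 + 24.96*s + 20.861)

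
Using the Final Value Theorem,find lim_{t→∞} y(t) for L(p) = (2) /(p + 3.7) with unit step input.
FVT: lim_{t→∞} y(t) = lim_{p→0} p*Y(p) where Y(p) = L(p)/p.
= lim_{p→0} L(p) = L(0) = num(0)/den(0) = 2/3.7 = 0.5405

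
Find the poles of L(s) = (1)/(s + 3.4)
Set denominator = 0: s + 3.4 = 0 → Poles: -3.4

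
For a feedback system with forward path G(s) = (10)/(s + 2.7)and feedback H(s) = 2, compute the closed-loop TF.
Closed-loop T = G/(1+GH).
Numerator: G_num * H_den = 10.
Denominator: G_den * H_den + G_num * H_num = (s + 2.7) + (20) = s + 22.7.
T(s) = (10)/(s + 22.7)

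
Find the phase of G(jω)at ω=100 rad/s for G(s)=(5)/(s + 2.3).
Substitute s = j*100: G(j100) = 0.00114939 - 0.0499736j.
∠G(j100) = atan2(Im, Re) = atan2(-0.0499736, 0.00114939) = -88.68°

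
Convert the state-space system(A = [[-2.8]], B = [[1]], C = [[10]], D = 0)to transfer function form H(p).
H(p) = C(pI - A)⁻¹B + D.
Characteristic polynomial det(pI - A) = p + 2.8.
Numerator from C·adj(pI-A)·B + D·det(pI-A) = 10.
H(p) = (10)/(p + 2.8)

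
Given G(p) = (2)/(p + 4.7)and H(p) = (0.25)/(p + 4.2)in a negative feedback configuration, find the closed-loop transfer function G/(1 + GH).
Closed-loop T = G/(1+GH).
Numerator: G_num * H_den = 2*p + 8.4.
Denominator: G_den * H_den + G_num * H_num = (p^2 + 8.9*p + 19.74) + (0.5) = p^2 + 8.9*p + 20.24.
T(p) = (2*p + 8.4)/(p^2 + 8.9*p + 20.24)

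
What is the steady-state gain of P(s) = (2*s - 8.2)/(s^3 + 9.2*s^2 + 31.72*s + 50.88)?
DC gain = P(0) = num(0)/den(0) = -8.2/50.88 = -0.1612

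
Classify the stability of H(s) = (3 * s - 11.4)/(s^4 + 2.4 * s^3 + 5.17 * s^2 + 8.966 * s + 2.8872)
Denominator: s^4 + 2.4*s^3 + 5.17*s^2 + 8.966*s + 2.8872 = (s + 1.8)(s + 0.4)(s^2 + 0.2*s + 4.01). Poles: -0.1 + 2j, -0.1 - 2j, -0.4, -1.8. Stable (all poles in LHP)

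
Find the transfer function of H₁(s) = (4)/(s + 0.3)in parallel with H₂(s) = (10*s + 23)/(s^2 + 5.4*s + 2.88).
Parallel: H = H₁ + H₂ = (n₁·d₂ + n₂·d₁)/(d₁·d₂).
n₁·d₂ = 4*s^2 + 21.6*s + 11.52. n₂·d₁ = 10*s^2 + 26*s + 6.9. Sum = 14*s^2 + 47.6*s + 18.42. d₁·d₂ = s^3 + 5.7*s^2 + 4.5*s + 0.864.
H(s) = (14*s^2 + 47.6*s + 18.42)/(s^3 + 5.7*s^2 + 4.5*s + 0.864)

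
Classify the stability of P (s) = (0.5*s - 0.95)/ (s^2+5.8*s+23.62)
Denominator: s^2 + 5.8*s + 23.62. Poles: -2.9 + 3.9j, -2.9 - 3.9j. Stable (all poles in LHP)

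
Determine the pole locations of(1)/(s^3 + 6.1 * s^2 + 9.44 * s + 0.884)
Set denominator = 0: s^3 + 6.1*s^2 + 9.44*s + 0.884 = (s + 3.4)(s + 2.6)(s + 0.1) = 0 → Poles: -0.1, -2.6, -3.4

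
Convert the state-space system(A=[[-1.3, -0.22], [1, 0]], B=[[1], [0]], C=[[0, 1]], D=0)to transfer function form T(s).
T(s) = C(sI - A)⁻¹B + D.
Characteristic polynomial det(sI - A) = s^2 + 1.3*s + 0.22.
Numerator from C·adj(sI-A)·B + D·det(sI-A) = 1.
T(s) = (1)/(s^2 + 1.3*s + 0.22)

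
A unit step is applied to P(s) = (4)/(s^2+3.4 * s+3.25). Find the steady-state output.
FVT: lim_{t→∞} y(t) = lim_{s→0} s*Y(s) where Y(s) = P(s)/s.
= lim_{s→0} P(s) = P(0) = num(0)/den(0) = 4/3.25 = 1.231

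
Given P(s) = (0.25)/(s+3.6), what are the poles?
Set denominator = 0: s + 3.6 = 0 → Poles: -3.6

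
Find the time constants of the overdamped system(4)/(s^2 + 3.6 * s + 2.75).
Overdamped: real poles at -2.5, -1.1. τ = -1/pole → τ₁ = 0.4, τ₂ = 0.9091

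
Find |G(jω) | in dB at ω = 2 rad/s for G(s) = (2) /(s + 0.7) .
Substitute s = j*2: G(j2) = 0.311804 - 0.890869j.
|G(j2)| = sqrt(Re² + Im²) = 0.9439.
20*log₁₀(0.9439) = -0.50 dB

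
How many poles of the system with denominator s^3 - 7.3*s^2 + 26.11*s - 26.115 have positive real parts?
s^3 - 7.3*s^2 + 26.11*s - 26.115 = (s - 1.5)(s^2 - 5.8*s + 17.41). Poles: 1.5, 2.9 + 3j, 2.9 - 3j. RHP poles (Re>0): 3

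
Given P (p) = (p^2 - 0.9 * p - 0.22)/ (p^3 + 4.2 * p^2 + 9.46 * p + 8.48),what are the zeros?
Set numerator = 0: p^2 - 0.9*p - 0.22 = (p - 1.1)(p + 0.2) = 0 → Zeros: -0.2, 1.1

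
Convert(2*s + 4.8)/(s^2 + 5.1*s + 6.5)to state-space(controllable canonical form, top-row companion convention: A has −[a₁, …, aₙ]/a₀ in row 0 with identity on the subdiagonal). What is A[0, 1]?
Reachable canonical form for den = s^2 + 5.1*s + 6.5: top row of A = -[a₁,a₂,...,aₙ]/a₀, ones on the subdiagonal, zeros elsewhere.
A = [[-5.1, -6.5], [1, 0]].
A[0,1] = -6.5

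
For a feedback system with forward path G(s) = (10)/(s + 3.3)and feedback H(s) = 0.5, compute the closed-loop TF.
Closed-loop T = G/(1+GH).
Numerator: G_num * H_den = 10.
Denominator: G_den * H_den + G_num * H_num = (s + 3.3) + (5) = s + 8.3.
T(s) = (10)/(s + 8.3)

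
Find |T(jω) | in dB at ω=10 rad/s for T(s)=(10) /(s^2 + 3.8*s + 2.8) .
Substitute s = j*10: T(j10) = -0.0892411 - 0.0348885j.
|T(j10)| = sqrt(Re² + Im²) = 0.09582.
20*log₁₀(0.09582) = -20.37 dB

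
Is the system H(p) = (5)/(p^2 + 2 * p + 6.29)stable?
Denominator: p^2 + 2*p + 6.29. Poles: -1 + 2.3j, -1 - 2.3j. All Re(p)<0: Yes (stable)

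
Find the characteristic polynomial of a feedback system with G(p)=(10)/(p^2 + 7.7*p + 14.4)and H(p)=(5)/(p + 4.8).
Characteristic poly = G_den * H_den + G_num * H_num = (p^3 + 12.5*p^2 + 51.36*p + 69.12) + (50) = p^3 + 12.5*p^2 + 51.36*p + 119.12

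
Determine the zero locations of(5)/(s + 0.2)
Numerator is a nonzero constant (5) → Zeros: none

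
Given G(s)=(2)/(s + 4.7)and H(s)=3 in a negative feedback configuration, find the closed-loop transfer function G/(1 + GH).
Closed-loop T = G/(1+GH).
Numerator: G_num * H_den = 2.
Denominator: G_den * H_den + G_num * H_num = (s + 4.7) + (6) = s + 10.7.
T(s) = (2)/(s + 10.7)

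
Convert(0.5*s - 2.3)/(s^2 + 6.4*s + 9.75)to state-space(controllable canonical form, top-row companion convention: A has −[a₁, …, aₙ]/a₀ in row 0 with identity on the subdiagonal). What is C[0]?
Reachable canonical form: C = numerator coefficients (right-aligned, zero-padded to length n).
num = 0.5*s - 2.3, C = [[0.5, -2.3]].
C[0] = 0.5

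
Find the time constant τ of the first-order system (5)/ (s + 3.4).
First-order system: τ = -1/pole. Pole = -3.4. τ = -1/(-3.4) = 0.2941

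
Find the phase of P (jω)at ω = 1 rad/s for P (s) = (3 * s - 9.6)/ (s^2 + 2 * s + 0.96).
Substitute s = j*1: P(j1) = 1.59536 + 4.76809j.
∠P(j1) = atan2(Im, Re) = atan2(4.76809, 1.59536) = 71.50°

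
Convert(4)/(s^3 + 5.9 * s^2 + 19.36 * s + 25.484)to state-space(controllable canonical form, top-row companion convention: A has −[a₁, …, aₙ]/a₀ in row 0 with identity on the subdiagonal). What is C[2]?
Reachable canonical form: C = numerator coefficients (right-aligned, zero-padded to length n).
num = 4, C = [[0, 0, 4]].
C[2] = 4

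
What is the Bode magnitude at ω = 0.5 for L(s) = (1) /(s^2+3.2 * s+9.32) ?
Substitute s = j*0.5: L(j0.5) = 0.106926 - 0.0188624j.
|L(j0.5)| = sqrt(Re² + Im²) = 0.1086.
20*log₁₀(0.1086) = -19.29 dB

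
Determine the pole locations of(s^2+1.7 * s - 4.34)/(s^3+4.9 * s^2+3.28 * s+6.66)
Set denominator = 0: s^3 + 4.9*s^2 + 3.28*s + 6.66 = (s + 4.5)(s^2 + 0.4*s + 1.48) = 0 → Poles: -0.2 + 1.2j, -0.2 - 1.2j, -4.5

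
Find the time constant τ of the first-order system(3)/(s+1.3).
First-order system: τ = -1/pole. Pole = -1.3. τ = -1/(-1.3) = 0.7692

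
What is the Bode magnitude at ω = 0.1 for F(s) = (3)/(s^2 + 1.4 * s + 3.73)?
Substitute s = j*0.1: F(j0.1) = 0.805311 - 0.0303074j.
|F(j0.1)| = sqrt(Re² + Im²) = 0.8059.
20*log₁₀(0.8059) = -1.87 dB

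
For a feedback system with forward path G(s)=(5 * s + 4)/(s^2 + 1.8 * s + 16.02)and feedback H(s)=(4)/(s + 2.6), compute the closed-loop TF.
Closed-loop T = G/(1+GH).
Numerator: G_num * H_den = 5*s^2 + 17*s + 10.4.
Denominator: G_den * H_den + G_num * H_num = (s^3 + 4.4*s^2 + 20.7*s + 41.652) + (20*s + 16) = s^3 + 4.4*s^2 + 40.7*s + 57.652.
T(s) = (5*s^2 + 17*s + 10.4)/(s^3 + 4.4*s^2 + 40.7*s + 57.652)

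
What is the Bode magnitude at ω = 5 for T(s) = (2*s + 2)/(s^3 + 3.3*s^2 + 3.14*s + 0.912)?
Substitute s = j*5: T(j5) = -0.0675251 - 0.0321065j.
|T(j5)| = sqrt(Re² + Im²) = 0.07477.
20*log₁₀(0.07477) = -22.53 dB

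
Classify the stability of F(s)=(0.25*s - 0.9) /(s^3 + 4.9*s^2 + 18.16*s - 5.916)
Denominator: s^3 + 4.9*s^2 + 18.16*s - 5.916 = (s - 0.3)(s^2 + 5.2*s + 19.72). Poles: -2.6 + 3.6j, -2.6 - 3.6j, 0.3. Unstable (1 pole(s) in RHP)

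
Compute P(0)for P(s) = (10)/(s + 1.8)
DC gain = P(0) = num(0)/den(0) = 10/1.8 = 5.556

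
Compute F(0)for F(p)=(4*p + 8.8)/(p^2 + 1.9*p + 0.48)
DC gain = F(0) = num(0)/den(0) = 8.8/0.48 = 18.33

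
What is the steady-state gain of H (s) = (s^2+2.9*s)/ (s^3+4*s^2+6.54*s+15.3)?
DC gain = H(0) = num(0)/den(0) = 0/15.3 = 0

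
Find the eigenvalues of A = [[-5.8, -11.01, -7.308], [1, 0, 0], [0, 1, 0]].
Eigenvalues solve det(λI - A) = 0.
Characteristic polynomial: λ^3 + 5.8*λ^2 + 11.01*λ + 7.308 = 0.
Factor: (λ + 2.8)(λ^2 + 3*λ + 2.61) = 0.
Roots: -1.5 + 0.6j, -1.5 - 0.6j, -2.8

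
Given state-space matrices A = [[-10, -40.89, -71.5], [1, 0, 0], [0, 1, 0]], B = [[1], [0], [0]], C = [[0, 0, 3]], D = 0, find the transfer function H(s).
H(s) = C(sI - A)⁻¹B + D.
Characteristic polynomial det(sI - A) = s^3 + 10*s^2 + 40.89*s + 71.5.
Numerator from C·adj(sI-A)·B + D·det(sI-A) = 3.
H(s) = (3)/(s^3 + 10*s^2 + 40.89*s + 71.5)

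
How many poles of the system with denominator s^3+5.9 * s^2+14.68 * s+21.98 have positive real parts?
s^3 + 5.9*s^2 + 14.68*s + 21.98 = (s + 3.5)(s^2 + 2.4*s + 6.28). Poles: -1.2 + 2.2j, -1.2 - 2.2j, -3.5. RHP poles (Re>0): 0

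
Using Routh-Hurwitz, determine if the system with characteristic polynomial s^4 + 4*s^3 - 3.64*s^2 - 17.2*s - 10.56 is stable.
Routh array:
s^4: [1, -3.64, -10.56]; s^3: [4, -17.2]; s^2: [0.66, -10.56]; s^1: [46.8]; s^0: [-10.56]
First column: [1, 4, 0.66, 46.8, -10.56]. Sign changes = 1.
No, unstable (1 RHP root(s))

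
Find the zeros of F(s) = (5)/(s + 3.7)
Numerator is a nonzero constant (5) → Zeros: none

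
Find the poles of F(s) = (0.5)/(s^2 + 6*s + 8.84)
Set denominator = 0: s^2 + 6*s + 8.84 = (s + 3.4)(s + 2.6) = 0 → Poles: -2.6, -3.4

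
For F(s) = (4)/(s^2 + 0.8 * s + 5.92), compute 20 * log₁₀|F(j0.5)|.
Substitute s = j*0.5: F(j0.5) = 0.701974 - 0.049522j.
|F(j0.5)| = sqrt(Re² + Im²) = 0.7037.
20*log₁₀(0.7037) = -3.05 dB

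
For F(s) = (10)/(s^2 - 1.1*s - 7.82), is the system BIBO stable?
Denominator: s^2 - 1.1*s - 7.82 = (s - 3.4)(s + 2.3). Poles: -2.3, 3.4. All Re(p)<0: No (unstable)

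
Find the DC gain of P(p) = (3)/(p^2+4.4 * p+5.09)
DC gain = P(0) = num(0)/den(0) = 3/5.09 = 0.5894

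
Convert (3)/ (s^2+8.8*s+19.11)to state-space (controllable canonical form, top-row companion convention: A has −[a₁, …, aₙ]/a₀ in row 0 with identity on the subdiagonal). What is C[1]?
Reachable canonical form: C = numerator coefficients (right-aligned, zero-padded to length n).
num = 3, C = [[0, 3]].
C[1] = 3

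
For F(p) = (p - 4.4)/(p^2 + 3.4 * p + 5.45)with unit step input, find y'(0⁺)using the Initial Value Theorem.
IVT: y'(0⁺) = lim_{p→∞} p²·Y(p) = lim_{p→∞} p·F(p).
deg(num) = 1, deg(den) = 2, relative degree = 1, so p·F(p) → (leading num)/(leading den) = 1/1 = 1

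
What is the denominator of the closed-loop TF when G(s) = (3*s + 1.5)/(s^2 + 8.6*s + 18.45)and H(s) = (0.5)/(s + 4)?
Characteristic poly = G_den * H_den + G_num * H_num = (s^3 + 12.6*s^2 + 52.85*s + 73.8) + (1.5*s + 0.75) = s^3 + 12.6*s^2 + 54.35*s + 74.55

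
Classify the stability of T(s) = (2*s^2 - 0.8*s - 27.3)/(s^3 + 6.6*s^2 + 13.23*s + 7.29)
Denominator: s^3 + 6.6*s^2 + 13.23*s + 7.29 = (s + 0.9)(s + 3)(s + 2.7). Poles: -0.9, -2.7, -3. Stable (all poles in LHP)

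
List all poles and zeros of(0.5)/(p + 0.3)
Set denominator = 0: p + 0.3 = 0 → Poles: -0.3
Numerator is a nonzero constant (0.5) → Zeros: none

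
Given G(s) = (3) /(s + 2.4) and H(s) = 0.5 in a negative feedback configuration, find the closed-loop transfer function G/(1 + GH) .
Closed-loop T = G/(1+GH).
Numerator: G_num * H_den = 3.
Denominator: G_den * H_den + G_num * H_num = (s + 2.4) + (1.5) = s + 3.9.
T(s) = (3)/(s + 3.9)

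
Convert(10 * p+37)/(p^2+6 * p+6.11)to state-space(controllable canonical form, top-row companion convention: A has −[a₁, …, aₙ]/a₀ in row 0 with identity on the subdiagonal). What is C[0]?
Reachable canonical form: C = numerator coefficients (right-aligned, zero-padded to length n).
num = 10*p + 37, C = [[10, 37]].
C[0] = 10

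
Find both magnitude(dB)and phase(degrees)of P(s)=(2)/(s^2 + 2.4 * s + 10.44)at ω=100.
Substitute s = j*100: P(j100) = -0.000200094 - 4.80726e-06j.
|P| = 20*log₁₀(sqrt(Re²+Im²)) = -73.97 dB.
∠P = atan2(Im, Re) = -178.62°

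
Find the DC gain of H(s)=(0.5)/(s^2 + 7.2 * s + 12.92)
DC gain = H(0) = num(0)/den(0) = 0.5/12.92 = 0.0387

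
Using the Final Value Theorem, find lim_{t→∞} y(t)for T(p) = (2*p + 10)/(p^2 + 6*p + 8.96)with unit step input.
FVT: lim_{t→∞} y(t) = lim_{p→0} p*Y(p) where Y(p) = T(p)/p.
= lim_{p→0} T(p) = T(0) = num(0)/den(0) = 10/8.96 = 1.116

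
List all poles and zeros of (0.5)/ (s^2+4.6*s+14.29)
Set denominator = 0: s^2 + 4.6*s + 14.29 = 0 → Poles: -2.3 + 3j, -2.3 - 3j
Numerator is a nonzero constant (0.5) → Zeros: none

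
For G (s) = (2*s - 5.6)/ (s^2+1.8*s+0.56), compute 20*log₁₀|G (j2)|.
Substitute s = j*2: G(j2) = 1.35777 + 0.258131j.
|G(j2)| = sqrt(Re² + Im²) = 1.382.
20*log₁₀(1.382) = 2.81 dB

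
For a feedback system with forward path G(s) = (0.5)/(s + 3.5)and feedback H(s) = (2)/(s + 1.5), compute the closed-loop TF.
Closed-loop T = G/(1+GH).
Numerator: G_num * H_den = 0.5*s + 0.75.
Denominator: G_den * H_den + G_num * H_num = (s^2 + 5*s + 5.25) + (1) = s^2 + 5*s + 6.25.
T(s) = (0.5*s + 0.75)/(s^2 + 5*s + 6.25)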